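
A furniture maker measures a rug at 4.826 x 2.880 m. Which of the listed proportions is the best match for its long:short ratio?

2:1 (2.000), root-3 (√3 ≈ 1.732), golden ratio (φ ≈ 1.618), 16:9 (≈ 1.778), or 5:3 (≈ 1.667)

Ratio = 4.826 / 2.880 ≈ 1.676.
Distances: 2:1 2.000 (Δ 0.324); root-3 1.732 (Δ 0.056); golden ratio 1.618 (Δ 0.058); 16:9 1.778 (Δ 0.102); 5:3 1.667 (Δ 0.009).

5:3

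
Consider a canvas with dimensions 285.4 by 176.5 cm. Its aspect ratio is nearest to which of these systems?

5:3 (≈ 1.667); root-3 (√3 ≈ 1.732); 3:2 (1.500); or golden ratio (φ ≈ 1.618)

285.4/176.5 ≈ 1.617. Nearest candidates are golden ratio (1.618, off by 0.001) and 5:3 (1.667, off by 0.050).

golden ratio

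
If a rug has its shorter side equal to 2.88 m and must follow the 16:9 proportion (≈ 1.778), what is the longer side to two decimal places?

5.12 m

16:9 ≈ 1.77778.
Longer side = 2.88 × 1.77778 ≈ 5.1200 → 5.12 m.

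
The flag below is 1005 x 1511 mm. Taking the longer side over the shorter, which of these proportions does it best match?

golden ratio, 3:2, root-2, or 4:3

3:2

1511/1005 ≈ 1.503. Nearest candidates are 3:2 (1.500, off by 0.003) and root-2 (1.414, off by 0.089).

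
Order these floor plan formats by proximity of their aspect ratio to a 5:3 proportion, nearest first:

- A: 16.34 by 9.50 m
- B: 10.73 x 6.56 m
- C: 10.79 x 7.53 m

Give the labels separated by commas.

B, A, C

A: 16.34/9.50 ≈ 1.720 → |1.720 − 1.667| = 0.053
B: 10.73/6.56 ≈ 1.636 → |1.636 − 1.667| = 0.031
C: 10.79/7.53 ≈ 1.433 → |1.433 − 1.667| = 0.234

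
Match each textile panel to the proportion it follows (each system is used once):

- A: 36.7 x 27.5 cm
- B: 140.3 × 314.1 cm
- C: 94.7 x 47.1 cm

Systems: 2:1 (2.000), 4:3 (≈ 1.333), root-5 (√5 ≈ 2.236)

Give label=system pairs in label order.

Ratios: A ≈ 1.335; B ≈ 2.239; C ≈ 2.011.
Targets: 2:1 ≈ 2.000; 4:3 ≈ 1.333; root-5 ≈ 2.236.

A=4:3, B=root-5, C=2:1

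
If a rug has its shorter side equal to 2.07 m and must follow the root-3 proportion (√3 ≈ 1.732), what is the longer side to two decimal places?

root-3 ≈ 1.73205.
Longer side = 2.07 × 1.73205 ≈ 3.5853 → 3.59 m.

3.59 m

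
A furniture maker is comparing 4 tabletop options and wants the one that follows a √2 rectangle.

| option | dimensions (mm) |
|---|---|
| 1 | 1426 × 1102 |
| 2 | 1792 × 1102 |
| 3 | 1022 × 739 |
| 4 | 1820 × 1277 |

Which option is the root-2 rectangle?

Ratios (long/short): 1 ≈ 1.294; 2 ≈ 1.626; 3 ≈ 1.383; 4 ≈ 1.425.
root-2 ≈ 1.414; option 4 is nearest (Δ 0.011).

4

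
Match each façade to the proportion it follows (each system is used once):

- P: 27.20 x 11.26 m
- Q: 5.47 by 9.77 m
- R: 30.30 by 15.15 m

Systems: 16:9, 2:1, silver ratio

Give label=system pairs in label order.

P=silver ratio, Q=16:9, R=2:1

Ratios: P ≈ 2.416; Q ≈ 1.786; R ≈ 2.000.
Targets: 16:9 ≈ 1.778; 2:1 ≈ 2.000; silver ratio ≈ 2.414.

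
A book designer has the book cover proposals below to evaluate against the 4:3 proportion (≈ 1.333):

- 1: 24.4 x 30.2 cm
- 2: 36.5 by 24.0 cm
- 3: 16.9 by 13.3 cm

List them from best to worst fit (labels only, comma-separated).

3, 1, 2

1: 30.2/24.4 ≈ 1.238 → |1.238 − 1.333| = 0.095
2: 36.5/24.0 ≈ 1.521 → |1.521 − 1.333| = 0.188
3: 16.9/13.3 ≈ 1.271 → |1.271 − 1.333| = 0.062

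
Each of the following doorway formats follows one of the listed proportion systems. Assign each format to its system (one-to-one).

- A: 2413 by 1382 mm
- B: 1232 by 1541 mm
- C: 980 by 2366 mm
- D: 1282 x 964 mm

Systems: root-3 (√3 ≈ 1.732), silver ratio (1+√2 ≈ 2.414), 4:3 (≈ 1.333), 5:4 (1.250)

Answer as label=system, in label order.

A=root-3, B=5:4, C=silver ratio, D=4:3

A = 2413/1382 ≈ 1.746 → root-3 (1.732)
B = 1541/1232 ≈ 1.251 → 5:4 (1.250)
C = 2366/980 ≈ 2.414 → silver ratio (2.414)
D = 1282/964 ≈ 1.330 → 4:3 (1.333)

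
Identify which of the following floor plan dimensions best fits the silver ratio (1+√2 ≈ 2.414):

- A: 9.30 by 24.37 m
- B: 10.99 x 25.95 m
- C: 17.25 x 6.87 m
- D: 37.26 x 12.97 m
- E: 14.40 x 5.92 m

Ratios (long/short): A ≈ 2.620; B ≈ 2.361; C ≈ 2.511; D ≈ 2.873; E ≈ 2.432.
silver ratio ≈ 2.414; option E is nearest (Δ 0.018).

E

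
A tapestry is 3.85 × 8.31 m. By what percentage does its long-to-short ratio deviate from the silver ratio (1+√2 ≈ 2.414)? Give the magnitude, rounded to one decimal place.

10.6%

Ratio = 8.31 / 3.85 ≈ 2.1584.
Ideal silver ratio ≈ 2.4142. |2.1584 − 2.4142| / 2.4142 ≈ 10.60% → 10.6%.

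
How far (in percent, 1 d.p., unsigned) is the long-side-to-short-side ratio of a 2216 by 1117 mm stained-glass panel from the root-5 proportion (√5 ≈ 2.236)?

Ratio = 2216 / 1117 ≈ 1.9839.
Ideal root-5 ≈ 2.2361. |1.9839 − 2.2361| / 2.2361 ≈ 11.28% → 11.3%.

11.3%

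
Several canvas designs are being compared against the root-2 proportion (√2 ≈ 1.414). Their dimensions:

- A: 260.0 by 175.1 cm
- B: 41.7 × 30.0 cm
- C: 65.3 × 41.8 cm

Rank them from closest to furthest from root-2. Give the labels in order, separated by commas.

Ratios: A = 260.0 / 175.1 ≈ 1.485; B = 41.7 / 30.0 ≈ 1.390; C = 65.3 / 41.8 ≈ 1.562.
|Δ from 1.414|: A 0.071; B 0.024; C 0.148.

B, A, C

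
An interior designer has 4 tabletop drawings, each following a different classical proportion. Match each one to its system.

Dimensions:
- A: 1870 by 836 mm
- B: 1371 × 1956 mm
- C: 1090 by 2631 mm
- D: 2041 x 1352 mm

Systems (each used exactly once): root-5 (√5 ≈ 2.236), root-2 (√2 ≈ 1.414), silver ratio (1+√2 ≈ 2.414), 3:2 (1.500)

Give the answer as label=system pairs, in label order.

A = 1870/836 ≈ 2.237 → root-5 (2.236)
B = 1956/1371 ≈ 1.427 → root-2 (1.414)
C = 2631/1090 ≈ 2.414 → silver ratio (2.414)
D = 2041/1352 ≈ 1.510 → 3:2 (1.500)

A=root-5, B=root-2, C=silver ratio, D=3:2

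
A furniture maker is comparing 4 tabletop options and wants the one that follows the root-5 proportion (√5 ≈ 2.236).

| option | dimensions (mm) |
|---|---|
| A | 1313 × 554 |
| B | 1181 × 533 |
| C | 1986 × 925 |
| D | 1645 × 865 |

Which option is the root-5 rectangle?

B

Target root-5 ≈ 2.236.
A: 2.370 (Δ0.134)  B: 2.216 (Δ0.020)  C: 2.147 (Δ0.089)  D: 1.902 (Δ0.334)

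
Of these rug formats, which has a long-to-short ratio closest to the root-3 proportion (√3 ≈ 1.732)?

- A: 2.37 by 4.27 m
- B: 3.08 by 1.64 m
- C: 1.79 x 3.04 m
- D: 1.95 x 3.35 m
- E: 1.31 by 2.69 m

Ratios (long/short): A ≈ 1.802; B ≈ 1.878; C ≈ 1.698; D ≈ 1.718; E ≈ 2.053.
root-3 ≈ 1.732; option D is nearest (Δ 0.014).

D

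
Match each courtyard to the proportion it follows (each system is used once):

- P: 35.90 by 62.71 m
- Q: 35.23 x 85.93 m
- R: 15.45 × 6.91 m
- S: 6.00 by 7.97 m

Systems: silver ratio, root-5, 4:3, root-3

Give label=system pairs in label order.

P=root-3, Q=silver ratio, R=root-5, S=4:3

Ratios: P ≈ 1.747; Q ≈ 2.439; R ≈ 2.236; S ≈ 1.328.
Targets: silver ratio ≈ 2.414; root-5 ≈ 2.236; 4:3 ≈ 1.333; root-3 ≈ 1.732.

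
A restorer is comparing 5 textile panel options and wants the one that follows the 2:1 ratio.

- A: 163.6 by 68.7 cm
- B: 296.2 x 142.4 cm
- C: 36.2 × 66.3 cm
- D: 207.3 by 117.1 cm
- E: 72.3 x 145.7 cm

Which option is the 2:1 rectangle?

E

Ratios (long/short): A ≈ 2.381; B ≈ 2.080; C ≈ 1.831; D ≈ 1.770; E ≈ 2.015.
2:1 ≈ 2.000; option E is nearest (Δ 0.015).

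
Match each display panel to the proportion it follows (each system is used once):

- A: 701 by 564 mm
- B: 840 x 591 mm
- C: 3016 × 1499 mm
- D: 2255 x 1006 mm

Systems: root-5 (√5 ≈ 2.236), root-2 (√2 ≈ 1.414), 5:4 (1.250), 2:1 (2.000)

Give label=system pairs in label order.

A=5:4, B=root-2, C=2:1, D=root-5

Ratios: A ≈ 1.243; B ≈ 1.421; C ≈ 2.012; D ≈ 2.242.
Targets: root-5 ≈ 2.236; root-2 ≈ 1.414; 5:4 ≈ 1.250; 2:1 ≈ 2.000.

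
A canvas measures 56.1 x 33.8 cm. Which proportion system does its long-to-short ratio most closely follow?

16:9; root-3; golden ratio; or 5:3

5:3

56.1/33.8 ≈ 1.660. Nearest candidates are 5:3 (1.667, off by 0.007) and golden ratio (1.618, off by 0.042).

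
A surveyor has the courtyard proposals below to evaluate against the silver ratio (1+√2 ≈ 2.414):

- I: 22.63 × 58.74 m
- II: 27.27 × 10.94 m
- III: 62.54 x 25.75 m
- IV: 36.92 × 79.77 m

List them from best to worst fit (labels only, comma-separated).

III, II, I, IV

Ratios: I = 58.74 / 22.63 ≈ 2.596; II = 27.27 / 10.94 ≈ 2.493; III = 62.54 / 25.75 ≈ 2.429; IV = 79.77 / 36.92 ≈ 2.161.
|Δ from 2.414|: I 0.182; II 0.079; III 0.015; IV 0.253.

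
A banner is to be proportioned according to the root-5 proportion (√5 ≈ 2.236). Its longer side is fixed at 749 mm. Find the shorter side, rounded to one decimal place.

root-5 ≈ 2.23607.
Shorter side = 749 ÷ 2.23607 ≈ 334.963 → 335.0 mm.

335.0 mm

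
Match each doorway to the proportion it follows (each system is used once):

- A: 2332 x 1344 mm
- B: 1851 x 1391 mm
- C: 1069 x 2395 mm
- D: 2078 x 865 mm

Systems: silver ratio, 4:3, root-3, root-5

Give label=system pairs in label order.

A=root-3, B=4:3, C=root-5, D=silver ratio

A = 2332/1344 ≈ 1.735 → root-3 (1.732)
B = 1851/1391 ≈ 1.331 → 4:3 (1.333)
C = 2395/1069 ≈ 2.240 → root-5 (2.236)
D = 2078/865 ≈ 2.402 → silver ratio (2.414)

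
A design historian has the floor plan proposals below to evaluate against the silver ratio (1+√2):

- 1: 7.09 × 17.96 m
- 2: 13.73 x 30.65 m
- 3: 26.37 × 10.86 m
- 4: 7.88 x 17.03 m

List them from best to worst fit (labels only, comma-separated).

3, 1, 2, 4

Ratios: 1 = 17.96 / 7.09 ≈ 2.533; 2 = 30.65 / 13.73 ≈ 2.232; 3 = 26.37 / 10.86 ≈ 2.428; 4 = 17.03 / 7.88 ≈ 2.161.
|Δ from 2.414|: 1 0.119; 2 0.182; 3 0.014; 4 0.253.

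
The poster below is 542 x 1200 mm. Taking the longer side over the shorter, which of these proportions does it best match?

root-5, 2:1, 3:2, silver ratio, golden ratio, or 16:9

1200/542 ≈ 2.214. Nearest candidates are root-5 (2.236, off by 0.022) and silver ratio (2.414, off by 0.200).

root-5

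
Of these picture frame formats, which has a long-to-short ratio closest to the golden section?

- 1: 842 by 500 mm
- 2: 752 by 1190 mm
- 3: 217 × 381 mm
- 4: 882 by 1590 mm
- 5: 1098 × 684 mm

Ratios (long/short): 1 ≈ 1.684; 2 ≈ 1.582; 3 ≈ 1.756; 4 ≈ 1.803; 5 ≈ 1.605.
golden ratio ≈ 1.618; option 5 is nearest (Δ 0.013).

5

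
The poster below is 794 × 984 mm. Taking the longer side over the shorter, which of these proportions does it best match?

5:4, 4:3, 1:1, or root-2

5:4

984/794 ≈ 1.239. Nearest candidates are 5:4 (1.250, off by 0.011) and 4:3 (1.333, off by 0.094).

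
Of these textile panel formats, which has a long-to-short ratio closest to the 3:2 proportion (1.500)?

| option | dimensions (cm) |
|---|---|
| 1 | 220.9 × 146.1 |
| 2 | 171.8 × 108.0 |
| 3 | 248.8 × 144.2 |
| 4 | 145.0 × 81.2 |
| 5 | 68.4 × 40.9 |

Ratios (long/short): 1 ≈ 1.512; 2 ≈ 1.591; 3 ≈ 1.725; 4 ≈ 1.786; 5 ≈ 1.672.
3:2 ≈ 1.500; option 1 is nearest (Δ 0.012).

1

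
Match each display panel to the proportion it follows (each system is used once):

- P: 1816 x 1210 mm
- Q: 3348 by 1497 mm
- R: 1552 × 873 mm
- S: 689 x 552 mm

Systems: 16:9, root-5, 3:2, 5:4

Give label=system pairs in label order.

P = 1816/1210 ≈ 1.501 → 3:2 (1.500)
Q = 3348/1497 ≈ 2.236 → root-5 (2.236)
R = 1552/873 ≈ 1.778 → 16:9 (1.778)
S = 689/552 ≈ 1.248 → 5:4 (1.250)

P=3:2, Q=root-5, R=16:9, S=5:4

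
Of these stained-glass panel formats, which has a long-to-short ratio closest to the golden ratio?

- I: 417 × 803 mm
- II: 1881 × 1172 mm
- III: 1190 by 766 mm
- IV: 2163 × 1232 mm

II

Target golden ratio ≈ 1.618.
I: 1.926 (Δ0.308)  II: 1.605 (Δ0.013)  III: 1.554 (Δ0.064)  IV: 1.756 (Δ0.138)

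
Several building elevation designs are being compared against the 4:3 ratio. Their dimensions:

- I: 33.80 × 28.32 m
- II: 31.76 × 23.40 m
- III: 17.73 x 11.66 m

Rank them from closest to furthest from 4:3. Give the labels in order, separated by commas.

II, I, III

I: 33.80/28.32 ≈ 1.194 → |1.194 − 1.333| = 0.139
II: 31.76/23.40 ≈ 1.357 → |1.357 − 1.333| = 0.024
III: 17.73/11.66 ≈ 1.521 → |1.521 − 1.333| = 0.188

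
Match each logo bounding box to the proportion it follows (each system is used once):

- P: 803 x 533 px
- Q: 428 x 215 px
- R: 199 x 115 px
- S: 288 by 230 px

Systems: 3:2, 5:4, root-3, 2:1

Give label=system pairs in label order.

P=3:2, Q=2:1, R=root-3, S=5:4

P = 803/533 ≈ 1.507 → 3:2 (1.500)
Q = 428/215 ≈ 1.991 → 2:1 (2.000)
R = 199/115 ≈ 1.730 → root-3 (1.732)
S = 288/230 ≈ 1.252 → 5:4 (1.250)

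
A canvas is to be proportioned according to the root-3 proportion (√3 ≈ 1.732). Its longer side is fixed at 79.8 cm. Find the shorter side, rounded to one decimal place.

root-3 ≈ 1.73205.
Shorter side = 79.8 ÷ 1.73205 ≈ 46.073 → 46.1 cm.

46.1 cm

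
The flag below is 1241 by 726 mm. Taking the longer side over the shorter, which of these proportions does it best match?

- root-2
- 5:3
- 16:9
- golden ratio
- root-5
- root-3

root-3

1241/726 ≈ 1.709. Nearest candidates are root-3 (1.732, off by 0.023) and 5:3 (1.667, off by 0.042).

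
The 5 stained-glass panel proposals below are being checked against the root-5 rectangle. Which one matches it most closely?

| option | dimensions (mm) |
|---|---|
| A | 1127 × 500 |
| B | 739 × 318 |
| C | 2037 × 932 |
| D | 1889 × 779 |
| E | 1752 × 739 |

A

Ratios (long/short): A ≈ 2.254; B ≈ 2.324; C ≈ 2.186; D ≈ 2.425; E ≈ 2.371.
root-5 ≈ 2.236; option A is nearest (Δ 0.018).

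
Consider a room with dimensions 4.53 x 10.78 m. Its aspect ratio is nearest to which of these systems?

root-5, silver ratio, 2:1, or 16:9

silver ratio

10.78/4.53 ≈ 2.380. Nearest candidates are silver ratio (2.414, off by 0.034) and root-5 (2.236, off by 0.144).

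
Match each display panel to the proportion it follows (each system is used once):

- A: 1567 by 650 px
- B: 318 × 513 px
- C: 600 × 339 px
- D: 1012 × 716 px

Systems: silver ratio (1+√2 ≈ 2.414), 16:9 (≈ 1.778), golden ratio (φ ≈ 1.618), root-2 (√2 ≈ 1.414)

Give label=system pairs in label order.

A=silver ratio, B=golden ratio, C=16:9, D=root-2

A = 1567/650 ≈ 2.411 → silver ratio (2.414)
B = 513/318 ≈ 1.613 → golden ratio (1.618)
C = 600/339 ≈ 1.770 → 16:9 (1.778)
D = 1012/716 ≈ 1.413 → root-2 (1.414)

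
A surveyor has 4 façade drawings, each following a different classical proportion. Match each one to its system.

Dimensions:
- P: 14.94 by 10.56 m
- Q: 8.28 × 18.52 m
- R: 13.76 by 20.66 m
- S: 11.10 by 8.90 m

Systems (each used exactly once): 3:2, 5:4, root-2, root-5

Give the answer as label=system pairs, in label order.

P=root-2, Q=root-5, R=3:2, S=5:4

Ratios: P ≈ 1.415; Q ≈ 2.237; R ≈ 1.501; S ≈ 1.247.
Targets: 3:2 ≈ 1.500; 5:4 ≈ 1.250; root-2 ≈ 1.414; root-5 ≈ 2.236.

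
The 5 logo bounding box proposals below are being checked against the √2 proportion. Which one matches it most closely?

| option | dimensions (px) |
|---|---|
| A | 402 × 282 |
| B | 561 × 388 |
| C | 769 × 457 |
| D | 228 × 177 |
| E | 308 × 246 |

Ratios (long/short): A ≈ 1.426; B ≈ 1.446; C ≈ 1.683; D ≈ 1.288; E ≈ 1.252.
root-2 ≈ 1.414; option A is nearest (Δ 0.012).

A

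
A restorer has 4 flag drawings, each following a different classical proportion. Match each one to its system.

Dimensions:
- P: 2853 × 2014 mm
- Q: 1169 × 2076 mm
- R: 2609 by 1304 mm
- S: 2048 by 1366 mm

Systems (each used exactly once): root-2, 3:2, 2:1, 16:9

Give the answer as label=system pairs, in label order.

P = 2853/2014 ≈ 1.417 → root-2 (1.414)
Q = 2076/1169 ≈ 1.776 → 16:9 (1.778)
R = 2609/1304 ≈ 2.001 → 2:1 (2.000)
S = 2048/1366 ≈ 1.499 → 3:2 (1.500)

P=root-2, Q=16:9, R=2:1, S=3:2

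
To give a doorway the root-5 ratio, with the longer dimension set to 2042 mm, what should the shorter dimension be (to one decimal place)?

913.2 mm

root-5 ≈ 2.23607.
Shorter side = 2042 ÷ 2.23607 ≈ 913.209 → 913.2 mm.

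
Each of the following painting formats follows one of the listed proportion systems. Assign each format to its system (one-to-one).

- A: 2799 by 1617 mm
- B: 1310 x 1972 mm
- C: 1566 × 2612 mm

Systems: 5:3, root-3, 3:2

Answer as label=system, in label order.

A=root-3, B=3:2, C=5:3

A = 2799/1617 ≈ 1.731 → root-3 (1.732)
B = 1972/1310 ≈ 1.505 → 3:2 (1.500)
C = 2612/1566 ≈ 1.668 → 5:3 (1.667)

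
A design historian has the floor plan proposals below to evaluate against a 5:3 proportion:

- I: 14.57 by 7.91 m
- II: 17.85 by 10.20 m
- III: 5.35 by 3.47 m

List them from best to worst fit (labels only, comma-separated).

Ratios: I = 14.57 / 7.91 ≈ 1.842; II = 17.85 / 10.20 ≈ 1.750; III = 5.35 / 3.47 ≈ 1.542.
|Δ from 1.667|: I 0.175; II 0.083; III 0.125.

II, III, I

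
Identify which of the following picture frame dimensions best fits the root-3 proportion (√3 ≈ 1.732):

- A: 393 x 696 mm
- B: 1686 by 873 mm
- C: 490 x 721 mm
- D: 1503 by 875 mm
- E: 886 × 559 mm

D

Target root-3 ≈ 1.732.
A: 1.771 (Δ0.039)  B: 1.931 (Δ0.199)  C: 1.471 (Δ0.261)  D: 1.718 (Δ0.014)  E: 1.585 (Δ0.147)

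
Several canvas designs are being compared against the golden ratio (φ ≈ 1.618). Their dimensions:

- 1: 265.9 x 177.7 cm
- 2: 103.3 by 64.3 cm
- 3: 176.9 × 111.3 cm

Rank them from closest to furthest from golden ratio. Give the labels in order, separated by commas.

2, 3, 1

1: 265.9/177.7 ≈ 1.496 → |1.496 − 1.618| = 0.122
2: 103.3/64.3 ≈ 1.607 → |1.607 − 1.618| = 0.011
3: 176.9/111.3 ≈ 1.589 → |1.589 − 1.618| = 0.029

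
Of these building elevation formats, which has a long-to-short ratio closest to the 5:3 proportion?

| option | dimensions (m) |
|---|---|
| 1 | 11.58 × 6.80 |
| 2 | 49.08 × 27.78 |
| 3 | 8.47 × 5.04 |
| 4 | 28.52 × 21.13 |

Ratios (long/short): 1 ≈ 1.703; 2 ≈ 1.767; 3 ≈ 1.681; 4 ≈ 1.350.
5:3 ≈ 1.667; option 3 is nearest (Δ 0.014).

3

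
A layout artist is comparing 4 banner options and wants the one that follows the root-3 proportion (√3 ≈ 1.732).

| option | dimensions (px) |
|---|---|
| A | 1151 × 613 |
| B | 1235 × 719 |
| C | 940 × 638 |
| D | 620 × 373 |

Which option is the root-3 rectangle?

Ratios (long/short): A ≈ 1.878; B ≈ 1.718; C ≈ 1.473; D ≈ 1.662.
root-3 ≈ 1.732; option B is nearest (Δ 0.014).

B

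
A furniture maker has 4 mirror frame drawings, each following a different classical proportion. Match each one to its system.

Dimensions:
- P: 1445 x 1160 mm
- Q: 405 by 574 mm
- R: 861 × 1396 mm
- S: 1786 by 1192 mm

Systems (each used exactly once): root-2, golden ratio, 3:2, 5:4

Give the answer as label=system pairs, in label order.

Ratios: P ≈ 1.246; Q ≈ 1.417; R ≈ 1.621; S ≈ 1.498.
Targets: root-2 ≈ 1.414; golden ratio ≈ 1.618; 3:2 ≈ 1.500; 5:4 ≈ 1.250.

P=5:4, Q=root-2, R=golden ratio, S=3:2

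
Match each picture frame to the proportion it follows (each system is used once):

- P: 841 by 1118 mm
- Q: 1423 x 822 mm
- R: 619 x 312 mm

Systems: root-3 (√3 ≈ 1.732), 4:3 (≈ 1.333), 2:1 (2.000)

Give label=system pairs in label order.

Ratios: P ≈ 1.329; Q ≈ 1.731; R ≈ 1.984.
Targets: root-3 ≈ 1.732; 4:3 ≈ 1.333; 2:1 ≈ 2.000.

P=4:3, Q=root-3, R=2:1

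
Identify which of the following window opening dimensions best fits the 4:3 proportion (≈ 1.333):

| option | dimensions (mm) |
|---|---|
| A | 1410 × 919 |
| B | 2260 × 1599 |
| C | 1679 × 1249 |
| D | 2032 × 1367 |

Target 4:3 ≈ 1.333.
A: 1.534 (Δ0.201)  B: 1.413 (Δ0.080)  C: 1.344 (Δ0.011)  D: 1.486 (Δ0.153)

C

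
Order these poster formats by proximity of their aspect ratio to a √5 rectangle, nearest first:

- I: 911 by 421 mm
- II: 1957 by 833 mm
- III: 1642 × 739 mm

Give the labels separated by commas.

I: 911/421 ≈ 2.164 → |2.164 − 2.236| = 0.072
II: 1957/833 ≈ 2.349 → |2.349 − 2.236| = 0.113
III: 1642/739 ≈ 2.222 → |2.222 − 2.236| = 0.014

III, I, II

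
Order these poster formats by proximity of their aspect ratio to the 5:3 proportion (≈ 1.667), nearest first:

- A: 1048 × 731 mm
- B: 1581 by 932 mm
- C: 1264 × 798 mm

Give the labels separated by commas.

A: 1048/731 ≈ 1.434 → |1.434 − 1.667| = 0.233
B: 1581/932 ≈ 1.696 → |1.696 − 1.667| = 0.029
C: 1264/798 ≈ 1.584 → |1.584 − 1.667| = 0.083

B, C, A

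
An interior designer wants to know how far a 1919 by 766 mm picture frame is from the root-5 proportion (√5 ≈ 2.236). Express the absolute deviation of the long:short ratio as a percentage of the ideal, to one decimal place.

12.0%

Ratio = 1919 / 766 ≈ 2.5052.
Ideal root-5 ≈ 2.2361. |2.5052 − 2.2361| / 2.2361 ≈ 12.03% → 12.0%.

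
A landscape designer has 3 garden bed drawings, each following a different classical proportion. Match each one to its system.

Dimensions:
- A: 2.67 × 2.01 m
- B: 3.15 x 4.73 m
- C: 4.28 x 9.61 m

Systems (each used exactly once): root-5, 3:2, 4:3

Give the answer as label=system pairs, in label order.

A=4:3, B=3:2, C=root-5

Ratios: A ≈ 1.328; B ≈ 1.502; C ≈ 2.245.
Targets: root-5 ≈ 2.236; 3:2 ≈ 1.500; 4:3 ≈ 1.333.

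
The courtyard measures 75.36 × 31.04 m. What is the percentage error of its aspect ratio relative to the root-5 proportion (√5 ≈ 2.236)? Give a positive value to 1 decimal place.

8.6%

Ratio = 75.36 / 31.04 ≈ 2.4278.
Ideal root-5 ≈ 2.2361. |2.4278 − 2.2361| / 2.2361 ≈ 8.57% → 8.6%.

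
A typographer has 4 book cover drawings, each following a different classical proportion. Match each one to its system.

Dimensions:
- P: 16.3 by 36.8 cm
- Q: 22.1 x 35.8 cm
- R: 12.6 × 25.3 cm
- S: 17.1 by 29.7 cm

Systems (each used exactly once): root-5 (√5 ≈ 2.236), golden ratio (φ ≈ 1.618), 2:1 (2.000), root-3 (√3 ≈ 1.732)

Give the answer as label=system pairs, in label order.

P=root-5, Q=golden ratio, R=2:1, S=root-3

P = 36.8/16.3 ≈ 2.258 → root-5 (2.236)
Q = 35.8/22.1 ≈ 1.620 → golden ratio (1.618)
R = 25.3/12.6 ≈ 2.008 → 2:1 (2.000)
S = 29.7/17.1 ≈ 1.737 → root-3 (1.732)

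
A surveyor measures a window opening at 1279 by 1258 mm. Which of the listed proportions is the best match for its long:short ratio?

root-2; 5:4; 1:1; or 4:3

1:1

1279/1258 ≈ 1.017. Nearest candidates are 1:1 (1.000, off by 0.017) and 5:4 (1.250, off by 0.233).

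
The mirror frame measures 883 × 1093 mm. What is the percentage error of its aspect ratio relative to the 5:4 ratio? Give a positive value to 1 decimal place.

Ratio = 1093 / 883 ≈ 1.2378.
Ideal 5:4 = 1.2500. |1.2378 − 1.2500| / 1.2500 ≈ 0.98% → 1.0%.

1.0%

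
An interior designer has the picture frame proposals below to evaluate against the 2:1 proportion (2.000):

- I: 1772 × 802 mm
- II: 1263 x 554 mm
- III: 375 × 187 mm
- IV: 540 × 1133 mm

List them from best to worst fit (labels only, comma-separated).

I: 1772/802 ≈ 2.209 → |2.209 − 2.000| = 0.209
II: 1263/554 ≈ 2.280 → |2.280 − 2.000| = 0.280
III: 375/187 ≈ 2.005 → |2.005 − 2.000| = 0.005
IV: 1133/540 ≈ 2.098 → |2.098 − 2.000| = 0.098

III, IV, I, II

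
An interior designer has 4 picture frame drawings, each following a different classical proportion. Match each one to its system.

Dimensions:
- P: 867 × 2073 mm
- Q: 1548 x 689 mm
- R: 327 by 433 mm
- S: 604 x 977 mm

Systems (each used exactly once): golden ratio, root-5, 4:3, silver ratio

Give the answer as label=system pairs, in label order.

P = 2073/867 ≈ 2.391 → silver ratio (2.414)
Q = 1548/689 ≈ 2.247 → root-5 (2.236)
R = 433/327 ≈ 1.324 → 4:3 (1.333)
S = 977/604 ≈ 1.618 → golden ratio (1.618)

P=silver ratio, Q=root-5, R=4:3, S=golden ratio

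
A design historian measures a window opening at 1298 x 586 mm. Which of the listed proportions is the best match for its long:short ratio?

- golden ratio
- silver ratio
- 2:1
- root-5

1298/586 ≈ 2.215. Nearest candidates are root-5 (2.236, off by 0.021) and silver ratio (2.414, off by 0.199).

root-5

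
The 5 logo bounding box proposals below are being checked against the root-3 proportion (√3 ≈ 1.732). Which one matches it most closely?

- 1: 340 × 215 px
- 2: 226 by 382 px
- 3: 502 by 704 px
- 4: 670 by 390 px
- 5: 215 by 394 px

Target root-3 ≈ 1.732.
1: 1.581 (Δ0.151)  2: 1.690 (Δ0.042)  3: 1.402 (Δ0.330)  4: 1.718 (Δ0.014)  5: 1.833 (Δ0.101)

4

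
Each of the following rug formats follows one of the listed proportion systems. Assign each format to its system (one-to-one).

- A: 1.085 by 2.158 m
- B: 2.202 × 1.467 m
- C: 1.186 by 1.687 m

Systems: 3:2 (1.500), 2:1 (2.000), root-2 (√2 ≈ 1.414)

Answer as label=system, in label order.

A = 2.158/1.085 ≈ 1.989 → 2:1 (2.000)
B = 2.202/1.467 ≈ 1.501 → 3:2 (1.500)
C = 1.687/1.186 ≈ 1.422 → root-2 (1.414)

A=2:1, B=3:2, C=root-2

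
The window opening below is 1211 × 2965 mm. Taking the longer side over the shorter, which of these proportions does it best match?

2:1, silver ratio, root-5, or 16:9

silver ratio

2965/1211 ≈ 2.448. Nearest candidates are silver ratio (2.414, off by 0.034) and root-5 (2.236, off by 0.212).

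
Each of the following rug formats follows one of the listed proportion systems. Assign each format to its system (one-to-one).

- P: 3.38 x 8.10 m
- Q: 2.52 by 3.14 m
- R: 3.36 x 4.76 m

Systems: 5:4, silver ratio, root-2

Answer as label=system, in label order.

P = 8.10/3.38 ≈ 2.396 → silver ratio (2.414)
Q = 3.14/2.52 ≈ 1.246 → 5:4 (1.250)
R = 4.76/3.36 ≈ 1.417 → root-2 (1.414)

P=silver ratio, Q=5:4, R=root-2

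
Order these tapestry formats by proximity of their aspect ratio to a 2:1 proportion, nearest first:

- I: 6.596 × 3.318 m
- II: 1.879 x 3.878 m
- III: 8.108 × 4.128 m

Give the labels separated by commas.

Ratios: I = 6.596 / 3.318 ≈ 1.988; II = 3.878 / 1.879 ≈ 2.064; III = 8.108 / 4.128 ≈ 1.964.
|Δ from 2.000|: I 0.012; II 0.064; III 0.036.

I, III, II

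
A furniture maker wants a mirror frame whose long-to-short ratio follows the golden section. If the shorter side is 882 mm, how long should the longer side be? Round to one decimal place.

golden ratio ≈ 1.61803.
Longer side = 882 × 1.61803 ≈ 1427.102 → 1427.1 mm.

1427.1 mm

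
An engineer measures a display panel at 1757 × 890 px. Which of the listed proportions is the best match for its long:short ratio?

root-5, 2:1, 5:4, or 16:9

1757/890 ≈ 1.974. Nearest candidates are 2:1 (2.000, off by 0.026) and 16:9 (1.778, off by 0.196).

2:1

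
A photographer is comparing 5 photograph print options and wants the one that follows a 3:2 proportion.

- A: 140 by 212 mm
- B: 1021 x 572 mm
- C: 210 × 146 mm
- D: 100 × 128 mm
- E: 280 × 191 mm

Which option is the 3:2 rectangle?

Target 3:2 ≈ 1.500.
A: 1.514 (Δ0.014)  B: 1.785 (Δ0.285)  C: 1.438 (Δ0.062)  D: 1.280 (Δ0.220)  E: 1.466 (Δ0.034)

A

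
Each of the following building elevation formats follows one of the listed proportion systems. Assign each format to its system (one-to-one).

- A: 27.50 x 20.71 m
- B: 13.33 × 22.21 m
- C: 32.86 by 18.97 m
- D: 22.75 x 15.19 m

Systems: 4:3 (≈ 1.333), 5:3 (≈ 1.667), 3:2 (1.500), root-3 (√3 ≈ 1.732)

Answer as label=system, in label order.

Ratios: A ≈ 1.328; B ≈ 1.666; C ≈ 1.732; D ≈ 1.498.
Targets: 4:3 ≈ 1.333; 5:3 ≈ 1.667; 3:2 ≈ 1.500; root-3 ≈ 1.732.

A=4:3, B=5:3, C=root-3, D=3:2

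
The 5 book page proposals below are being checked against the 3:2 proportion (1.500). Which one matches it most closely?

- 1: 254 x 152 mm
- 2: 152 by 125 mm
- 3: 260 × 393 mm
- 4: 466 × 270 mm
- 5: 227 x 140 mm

3

Target 3:2 ≈ 1.500.
1: 1.671 (Δ0.171)  2: 1.216 (Δ0.284)  3: 1.512 (Δ0.012)  4: 1.726 (Δ0.226)  5: 1.621 (Δ0.121)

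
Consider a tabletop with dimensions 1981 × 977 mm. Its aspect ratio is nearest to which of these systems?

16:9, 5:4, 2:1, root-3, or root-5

2:1

Ratio = 1981 / 977 ≈ 2.028.
Distances: 16:9 1.778 (Δ 0.250); 5:4 1.250 (Δ 0.778); 2:1 2.000 (Δ 0.028); root-3 1.732 (Δ 0.296); root-5 2.236 (Δ 0.208).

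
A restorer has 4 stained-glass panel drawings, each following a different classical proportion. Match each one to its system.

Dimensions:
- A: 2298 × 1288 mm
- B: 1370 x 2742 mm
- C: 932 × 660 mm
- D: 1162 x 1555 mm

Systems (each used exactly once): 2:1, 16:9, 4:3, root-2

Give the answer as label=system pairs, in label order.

A = 2298/1288 ≈ 1.784 → 16:9 (1.778)
B = 2742/1370 ≈ 2.001 → 2:1 (2.000)
C = 932/660 ≈ 1.412 → root-2 (1.414)
D = 1555/1162 ≈ 1.338 → 4:3 (1.333)

A=16:9, B=2:1, C=root-2, D=4:3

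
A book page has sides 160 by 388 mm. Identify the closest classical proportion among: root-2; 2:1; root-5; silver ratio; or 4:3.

silver ratio

Ratio = 388 / 160 ≈ 2.425.
Distances: root-2 1.414 (Δ 1.011); 2:1 2.000 (Δ 0.425); root-5 2.236 (Δ 0.189); silver ratio 2.414 (Δ 0.011); 4:3 1.333 (Δ 1.092).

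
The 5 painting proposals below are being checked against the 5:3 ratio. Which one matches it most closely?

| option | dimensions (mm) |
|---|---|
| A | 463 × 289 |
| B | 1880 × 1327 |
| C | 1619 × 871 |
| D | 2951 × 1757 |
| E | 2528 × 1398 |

D

Target 5:3 ≈ 1.667.
A: 1.602 (Δ0.065)  B: 1.417 (Δ0.250)  C: 1.859 (Δ0.192)  D: 1.680 (Δ0.013)  E: 1.808 (Δ0.141)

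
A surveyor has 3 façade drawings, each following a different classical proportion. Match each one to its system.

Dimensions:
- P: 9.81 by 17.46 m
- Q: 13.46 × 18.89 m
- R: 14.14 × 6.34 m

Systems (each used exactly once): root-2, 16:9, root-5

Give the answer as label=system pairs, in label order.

Ratios: P ≈ 1.780; Q ≈ 1.403; R ≈ 2.230.
Targets: root-2 ≈ 1.414; 16:9 ≈ 1.778; root-5 ≈ 2.236.

P=16:9, Q=root-2, R=root-5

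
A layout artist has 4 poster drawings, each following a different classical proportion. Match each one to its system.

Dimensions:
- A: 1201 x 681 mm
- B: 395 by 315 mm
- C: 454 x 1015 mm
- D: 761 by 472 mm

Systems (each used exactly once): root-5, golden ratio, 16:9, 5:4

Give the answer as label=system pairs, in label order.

A = 1201/681 ≈ 1.764 → 16:9 (1.778)
B = 395/315 ≈ 1.254 → 5:4 (1.250)
C = 1015/454 ≈ 2.236 → root-5 (2.236)
D = 761/472 ≈ 1.612 → golden ratio (1.618)

A=16:9, B=5:4, C=root-5, D=golden ratio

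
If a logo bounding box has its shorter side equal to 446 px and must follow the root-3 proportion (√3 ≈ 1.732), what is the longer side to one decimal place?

root-3 ≈ 1.73205.
Longer side = 446 × 1.73205 ≈ 772.494 → 772.5 px.

772.5 px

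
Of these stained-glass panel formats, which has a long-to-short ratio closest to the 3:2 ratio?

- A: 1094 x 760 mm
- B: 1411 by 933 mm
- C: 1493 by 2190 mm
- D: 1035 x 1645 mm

B

Target 3:2 ≈ 1.500.
A: 1.439 (Δ0.061)  B: 1.512 (Δ0.012)  C: 1.467 (Δ0.033)  D: 1.589 (Δ0.089)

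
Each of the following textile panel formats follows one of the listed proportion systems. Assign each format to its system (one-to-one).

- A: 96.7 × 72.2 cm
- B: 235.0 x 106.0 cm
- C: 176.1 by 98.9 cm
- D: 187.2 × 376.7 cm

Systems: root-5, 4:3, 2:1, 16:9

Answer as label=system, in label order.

A=4:3, B=root-5, C=16:9, D=2:1

Ratios: A ≈ 1.339; B ≈ 2.217; C ≈ 1.781; D ≈ 2.012.
Targets: root-5 ≈ 2.236; 4:3 ≈ 1.333; 2:1 ≈ 2.000; 16:9 ≈ 1.778.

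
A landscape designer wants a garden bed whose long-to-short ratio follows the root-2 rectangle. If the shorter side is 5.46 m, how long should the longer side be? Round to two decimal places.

root-2 ≈ 1.41421.
Longer side = 5.46 × 1.41421 ≈ 7.7216 → 7.72 m.

7.72 m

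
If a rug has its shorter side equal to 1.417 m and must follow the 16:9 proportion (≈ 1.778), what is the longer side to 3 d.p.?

2.519 m

16:9 ≈ 1.77778.
Longer side = 1.417 × 1.77778 ≈ 2.51911 → 2.519 m.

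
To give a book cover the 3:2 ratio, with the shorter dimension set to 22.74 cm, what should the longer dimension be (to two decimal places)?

34.11 cm

3:2 = 1.50000.
Longer side = 22.74 × 1.50000 ≈ 34.1100 → 34.11 cm.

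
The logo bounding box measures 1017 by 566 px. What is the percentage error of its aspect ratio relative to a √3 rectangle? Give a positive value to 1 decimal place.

3.7%

Ratio = 1017 / 566 ≈ 1.7968.
Ideal root-3 ≈ 1.7321. |1.7968 − 1.7321| / 1.7321 ≈ 3.74% → 3.7%.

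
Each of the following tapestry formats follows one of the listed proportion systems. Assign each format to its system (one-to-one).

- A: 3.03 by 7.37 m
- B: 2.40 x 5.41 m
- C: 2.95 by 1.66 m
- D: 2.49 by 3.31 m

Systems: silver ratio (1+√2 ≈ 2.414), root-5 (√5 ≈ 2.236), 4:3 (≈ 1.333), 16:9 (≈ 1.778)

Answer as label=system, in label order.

A=silver ratio, B=root-5, C=16:9, D=4:3

A = 7.37/3.03 ≈ 2.432 → silver ratio (2.414)
B = 5.41/2.40 ≈ 2.254 → root-5 (2.236)
C = 2.95/1.66 ≈ 1.777 → 16:9 (1.778)
D = 3.31/2.49 ≈ 1.329 → 4:3 (1.333)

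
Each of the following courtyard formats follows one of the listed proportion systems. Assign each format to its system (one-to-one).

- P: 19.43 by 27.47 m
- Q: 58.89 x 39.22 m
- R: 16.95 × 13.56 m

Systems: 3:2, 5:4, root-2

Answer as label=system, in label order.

P=root-2, Q=3:2, R=5:4

Ratios: P ≈ 1.414; Q ≈ 1.502; R ≈ 1.250.
Targets: 3:2 ≈ 1.500; 5:4 ≈ 1.250; root-2 ≈ 1.414.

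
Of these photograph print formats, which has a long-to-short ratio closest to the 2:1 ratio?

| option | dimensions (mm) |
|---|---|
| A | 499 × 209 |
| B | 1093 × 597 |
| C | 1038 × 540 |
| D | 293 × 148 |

Ratios (long/short): A ≈ 2.388; B ≈ 1.831; C ≈ 1.922; D ≈ 1.980.
2:1 ≈ 2.000; option D is nearest (Δ 0.020).

D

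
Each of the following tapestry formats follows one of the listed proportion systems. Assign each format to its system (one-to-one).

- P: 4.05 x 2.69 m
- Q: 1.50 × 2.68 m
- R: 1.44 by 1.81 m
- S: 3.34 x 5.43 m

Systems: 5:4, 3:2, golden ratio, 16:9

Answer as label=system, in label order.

P=3:2, Q=16:9, R=5:4, S=golden ratio

P = 4.05/2.69 ≈ 1.506 → 3:2 (1.500)
Q = 2.68/1.50 ≈ 1.787 → 16:9 (1.778)
R = 1.81/1.44 ≈ 1.257 → 5:4 (1.250)
S = 5.43/3.34 ≈ 1.626 → golden ratio (1.618)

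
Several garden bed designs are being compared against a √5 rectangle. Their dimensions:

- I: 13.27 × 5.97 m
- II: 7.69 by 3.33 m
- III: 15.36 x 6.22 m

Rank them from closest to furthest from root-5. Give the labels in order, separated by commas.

Ratios: I = 13.27 / 5.97 ≈ 2.223; II = 7.69 / 3.33 ≈ 2.309; III = 15.36 / 6.22 ≈ 2.469.
|Δ from 2.236|: I 0.013; II 0.073; III 0.233.

I, II, III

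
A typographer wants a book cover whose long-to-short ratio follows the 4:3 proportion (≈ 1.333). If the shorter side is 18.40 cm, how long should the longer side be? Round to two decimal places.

4:3 ≈ 1.33333.
Longer side = 18.40 × 1.33333 ≈ 24.5333 → 24.53 cm.

24.53 cm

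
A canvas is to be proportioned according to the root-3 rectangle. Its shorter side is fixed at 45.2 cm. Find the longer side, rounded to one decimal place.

root-3 ≈ 1.73205.
Longer side = 45.2 × 1.73205 ≈ 78.289 → 78.3 cm.

78.3 cm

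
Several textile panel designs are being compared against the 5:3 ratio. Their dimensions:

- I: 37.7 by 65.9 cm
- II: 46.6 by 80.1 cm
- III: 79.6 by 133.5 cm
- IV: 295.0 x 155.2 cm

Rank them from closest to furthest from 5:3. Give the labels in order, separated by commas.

I: 65.9/37.7 ≈ 1.748 → |1.748 − 1.667| = 0.081
II: 80.1/46.6 ≈ 1.719 → |1.719 − 1.667| = 0.052
III: 133.5/79.6 ≈ 1.677 → |1.677 − 1.667| = 0.010
IV: 295.0/155.2 ≈ 1.901 → |1.901 − 1.667| = 0.234

III, II, I, IV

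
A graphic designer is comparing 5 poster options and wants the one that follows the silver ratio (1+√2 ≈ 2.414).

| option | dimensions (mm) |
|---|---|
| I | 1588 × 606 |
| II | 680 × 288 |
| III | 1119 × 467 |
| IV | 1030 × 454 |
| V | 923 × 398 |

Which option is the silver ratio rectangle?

III

Ratios (long/short): I ≈ 2.620; II ≈ 2.361; III ≈ 2.396; IV ≈ 2.269; V ≈ 2.319.
silver ratio ≈ 2.414; option III is nearest (Δ 0.018).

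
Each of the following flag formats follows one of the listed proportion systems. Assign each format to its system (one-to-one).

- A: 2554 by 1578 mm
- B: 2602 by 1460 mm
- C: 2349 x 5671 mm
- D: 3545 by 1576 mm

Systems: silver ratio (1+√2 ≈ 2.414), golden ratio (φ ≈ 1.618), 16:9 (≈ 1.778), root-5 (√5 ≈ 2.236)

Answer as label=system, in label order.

Ratios: A ≈ 1.619; B ≈ 1.782; C ≈ 2.414; D ≈ 2.249.
Targets: silver ratio ≈ 2.414; golden ratio ≈ 1.618; 16:9 ≈ 1.778; root-5 ≈ 2.236.

A=golden ratio, B=16:9, C=silver ratio, D=root-5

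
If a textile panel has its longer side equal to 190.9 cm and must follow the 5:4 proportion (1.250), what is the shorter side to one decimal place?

5:4 = 1.25000.
Shorter side = 190.9 ÷ 1.25000 ≈ 152.720 → 152.7 cm.

152.7 cm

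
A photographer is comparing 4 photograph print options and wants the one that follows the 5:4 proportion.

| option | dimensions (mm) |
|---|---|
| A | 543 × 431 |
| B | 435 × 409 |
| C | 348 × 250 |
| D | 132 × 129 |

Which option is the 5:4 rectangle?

A

Ratios (long/short): A ≈ 1.260; B ≈ 1.064; C ≈ 1.392; D ≈ 1.023.
5:4 ≈ 1.250; option A is nearest (Δ 0.010).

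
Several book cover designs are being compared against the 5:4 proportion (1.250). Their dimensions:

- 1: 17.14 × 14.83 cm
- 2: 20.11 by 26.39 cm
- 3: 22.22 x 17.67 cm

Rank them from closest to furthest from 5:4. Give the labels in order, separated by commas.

3, 2, 1

1: 17.14/14.83 ≈ 1.156 → |1.156 − 1.250| = 0.094
2: 26.39/20.11 ≈ 1.312 → |1.312 − 1.250| = 0.062
3: 22.22/17.67 ≈ 1.257 → |1.257 − 1.250| = 0.007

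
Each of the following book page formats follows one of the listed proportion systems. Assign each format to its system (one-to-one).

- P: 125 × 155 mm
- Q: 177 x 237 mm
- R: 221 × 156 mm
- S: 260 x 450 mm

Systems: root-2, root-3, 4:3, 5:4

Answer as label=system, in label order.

P=5:4, Q=4:3, R=root-2, S=root-3

Ratios: P ≈ 1.240; Q ≈ 1.339; R ≈ 1.417; S ≈ 1.731.
Targets: root-2 ≈ 1.414; root-3 ≈ 1.732; 4:3 ≈ 1.333; 5:4 ≈ 1.250.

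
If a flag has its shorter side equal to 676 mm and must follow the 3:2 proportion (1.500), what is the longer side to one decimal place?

1014.0 mm

3:2 = 1.50000.
Longer side = 676 × 1.50000 ≈ 1014.000 → 1014.0 mm.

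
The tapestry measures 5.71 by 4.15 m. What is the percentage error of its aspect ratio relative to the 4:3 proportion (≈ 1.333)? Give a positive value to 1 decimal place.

Ratio = 5.71 / 4.15 ≈ 1.3759.
Ideal 4:3 ≈ 1.3333. |1.3759 − 1.3333| / 1.3333 ≈ 3.20% → 3.2%.

3.2%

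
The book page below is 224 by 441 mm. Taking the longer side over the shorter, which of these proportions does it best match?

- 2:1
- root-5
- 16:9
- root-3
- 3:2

Ratio = 441 / 224 ≈ 1.969.
Distances: 2:1 2.000 (Δ 0.031); root-5 2.236 (Δ 0.267); 16:9 1.778 (Δ 0.191); root-3 1.732 (Δ 0.237); 3:2 1.500 (Δ 0.469).

2:1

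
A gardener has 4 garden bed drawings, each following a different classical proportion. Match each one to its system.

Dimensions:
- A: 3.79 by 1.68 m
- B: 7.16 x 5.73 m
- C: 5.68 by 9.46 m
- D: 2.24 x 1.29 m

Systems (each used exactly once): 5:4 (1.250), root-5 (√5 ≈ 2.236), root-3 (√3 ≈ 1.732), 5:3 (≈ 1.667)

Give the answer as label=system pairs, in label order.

A=root-5, B=5:4, C=5:3, D=root-3

Ratios: A ≈ 2.256; B ≈ 1.250; C ≈ 1.665; D ≈ 1.736.
Targets: 5:4 ≈ 1.250; root-5 ≈ 2.236; root-3 ≈ 1.732; 5:3 ≈ 1.667.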